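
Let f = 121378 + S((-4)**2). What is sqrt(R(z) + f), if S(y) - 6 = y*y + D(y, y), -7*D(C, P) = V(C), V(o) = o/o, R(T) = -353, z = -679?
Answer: 4*sqrt(371441)/7 ≈ 348.26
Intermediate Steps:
V(o) = 1
D(C, P) = -1/7 (D(C, P) = -1/7*1 = -1/7)
S(y) = 41/7 + y**2 (S(y) = 6 + (y*y - 1/7) = 6 + (y**2 - 1/7) = 6 + (-1/7 + y**2) = 41/7 + y**2)
f = 851479/7 (f = 121378 + (41/7 + ((-4)**2)**2) = 121378 + (41/7 + 16**2) = 121378 + (41/7 + 256) = 121378 + 1833/7 = 851479/7 ≈ 1.2164e+5)
sqrt(R(z) + f) = sqrt(-353 + 851479/7) = sqrt(849008/7) = 4*sqrt(371441)/7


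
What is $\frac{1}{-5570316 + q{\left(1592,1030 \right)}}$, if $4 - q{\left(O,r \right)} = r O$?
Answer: $- \frac{1}{7210072} \approx -1.3869 \cdot 10^{-7}$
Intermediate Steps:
$q{\left(O,r \right)} = 4 - O r$ ($q{\left(O,r \right)} = 4 - r O = 4 - O r$)
$\frac{1}{-5570316 + q{\left(1592,1030 \right)}} = \frac{1}{-5570316 + \left(4 - 1592 \cdot 1030\right)} = \frac{1}{-5570316 + \left(4 - 1639760\right)} = \frac{1}{-5570316 - 1639756} = \frac{1}{-7210072} = - \frac{1}{7210072}$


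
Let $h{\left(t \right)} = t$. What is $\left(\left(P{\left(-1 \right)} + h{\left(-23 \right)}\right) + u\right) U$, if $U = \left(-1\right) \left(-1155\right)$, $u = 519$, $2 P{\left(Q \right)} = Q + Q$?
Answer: $571725$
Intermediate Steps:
$P{\left(Q \right)} = Q$ ($P{\left(Q \right)} = \frac{Q + Q}{2} = \frac{2 Q}{2} = Q$)
$U = 1155$
$\left(\left(P{\left(-1 \right)} + h{\left(-23 \right)}\right) + u\right) U = \left(\left(-1 - 23\right) + 519\right) 1155 = \left(-24 + 519\right) 1155 = 495 \cdot 1155 = 571725$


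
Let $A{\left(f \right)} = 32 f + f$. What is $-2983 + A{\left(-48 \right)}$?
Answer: $-4567$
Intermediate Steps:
$A{\left(f \right)} = 33 f$
$-2983 + A{\left(-48 \right)} = -2983 + 33 \left(-48\right) = -2983 - 1584 = -4567$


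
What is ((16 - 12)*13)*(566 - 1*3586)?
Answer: -157040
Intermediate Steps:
((16 - 12)*13)*(566 - 1*3586) = (4*13)*(566 - 3586) = 52*(-3020) = -157040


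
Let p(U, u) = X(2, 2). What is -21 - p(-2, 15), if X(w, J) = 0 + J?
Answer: -23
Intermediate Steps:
X(w, J) = J
p(U, u) = 2
-21 - p(-2, 15) = -21 - 1*2 = -21 - 2 = -23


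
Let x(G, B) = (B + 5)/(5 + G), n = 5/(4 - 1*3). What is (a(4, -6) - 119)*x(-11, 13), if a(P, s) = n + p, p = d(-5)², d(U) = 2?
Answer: 330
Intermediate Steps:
n = 5 (n = 5/(4 - 3) = 5/1 = 5*1 = 5)
p = 4 (p = 2² = 4)
a(P, s) = 9 (a(P, s) = 5 + 4 = 9)
x(G, B) = (5 + B)/(5 + G)
(a(4, -6) - 119)*x(-11, 13) = (9 - 119)*((5 + 13)/(5 - 11)) = -110*18/(-6) = -(-55)*18/3 = -110*(-3) = 330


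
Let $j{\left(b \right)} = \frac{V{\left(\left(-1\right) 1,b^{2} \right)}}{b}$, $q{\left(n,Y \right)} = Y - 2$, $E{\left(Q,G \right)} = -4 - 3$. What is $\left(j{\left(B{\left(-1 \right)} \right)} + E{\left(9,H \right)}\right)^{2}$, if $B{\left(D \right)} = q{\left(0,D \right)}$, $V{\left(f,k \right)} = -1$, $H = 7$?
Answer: $\frac{400}{9} \approx 44.444$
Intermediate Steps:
$E{\left(Q,G \right)} = -7$ ($E{\left(Q,G \right)} = -4 - 3 = -7$)
$q{\left(n,Y \right)} = -2 + Y$
$B{\left(D \right)} = -2 + D$
$j{\left(b \right)} = - \frac{1}{b}$
$\left(j{\left(B{\left(-1 \right)} \right)} + E{\left(9,H \right)}\right)^{2} = \left(- \frac{1}{-2 - 1} - 7\right)^{2} = \left(- \frac{1}{-3} - 7\right)^{2} = \left(\left(-1\right) \left(- \frac{1}{3}\right) - 7\right)^{2} = \left(\frac{1}{3} - 7\right)^{2} = \left(- \frac{20}{3}\right)^{2} = \frac{400}{9}$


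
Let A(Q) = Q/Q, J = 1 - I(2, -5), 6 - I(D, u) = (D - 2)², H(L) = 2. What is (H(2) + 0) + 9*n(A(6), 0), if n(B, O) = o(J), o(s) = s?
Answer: -43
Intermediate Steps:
I(D, u) = 6 - (-2 + D)² (I(D, u) = 6 - (D - 2)² = 6 - (-2 + D)²)
J = -5 (J = 1 - (6 - (-2 + 2)²) = 1 - (6 - 1*0²) = 1 - (6 - 1*0) = 1 - (6 + 0) = 1 - 1*6 = 1 - 6 = -5)
A(Q) = 1
n(B, O) = -5
(H(2) + 0) + 9*n(A(6), 0) = (2 + 0) + 9*(-5) = 2 - 45 = -43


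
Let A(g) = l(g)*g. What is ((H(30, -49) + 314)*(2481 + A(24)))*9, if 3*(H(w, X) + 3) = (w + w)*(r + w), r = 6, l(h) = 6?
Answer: 24357375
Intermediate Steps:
A(g) = 6*g
H(w, X) = -3 + 2*w*(6 + w)/3 (H(w, X) = -3 + ((w + w)*(6 + w))/3 = -3 + ((2*w)*(6 + w))/3 = -3 + (2*w*(6 + w))/3 = -3 + 2*w*(6 + w)/3)
((H(30, -49) + 314)*(2481 + A(24)))*9 = (((-3 + 4*30 + (⅔)*30²) + 314)*(2481 + 6*24))*9 = (((-3 + 120 + (⅔)*900) + 314)*(2481 + 144))*9 = (((-3 + 120 + 600) + 314)*2625)*9 = ((717 + 314)*2625)*9 = (1031*2625)*9 = 2706375*9 = 24357375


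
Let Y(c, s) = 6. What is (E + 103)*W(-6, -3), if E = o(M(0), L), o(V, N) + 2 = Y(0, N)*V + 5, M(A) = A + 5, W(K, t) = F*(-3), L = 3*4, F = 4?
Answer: -1632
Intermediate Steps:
L = 12
W(K, t) = -12 (W(K, t) = 4*(-3) = -12)
M(A) = 5 + A
o(V, N) = 3 + 6*V (o(V, N) = -2 + (6*V + 5) = -2 + (5 + 6*V) = 3 + 6*V)
E = 33 (E = 3 + 6*(5 + 0) = 3 + 6*5 = 3 + 30 = 33)
(E + 103)*W(-6, -3) = (33 + 103)*(-12) = 136*(-12) = -1632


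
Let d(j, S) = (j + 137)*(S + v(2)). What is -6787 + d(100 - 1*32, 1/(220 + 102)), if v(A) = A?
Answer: -2053189/322 ≈ -6376.4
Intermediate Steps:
d(j, S) = (2 + S)*(137 + j) (d(j, S) = (j + 137)*(S + 2) = (137 + j)*(2 + S) = (2 + S)*(137 + j))
-6787 + d(100 - 1*32, 1/(220 + 102)) = -6787 + (274 + 2*(100 - 1*32) + 137/(220 + 102) + (100 - 1*32)/(220 + 102)) = -6787 + (274 + 2*(100 - 32) + 137/322 + (100 - 32)/322) = -6787 + (274 + 2*68 + 137*(1/322) + (1/322)*68) = -6787 + (274 + 136 + 137/322 + 34/161) = -6787 + 132225/322 = -2053189/322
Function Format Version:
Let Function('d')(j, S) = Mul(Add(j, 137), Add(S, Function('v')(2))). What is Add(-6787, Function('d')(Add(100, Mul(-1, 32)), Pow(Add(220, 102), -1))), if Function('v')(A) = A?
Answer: Rational(-2053189, 322) ≈ -6376.4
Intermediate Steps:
Function('d')(j, S) = Mul(Add(2, S), Add(137, j)) (Function('d')(j, S) = Mul(Add(j, 137), Add(S, 2)) = Mul(Add(137, j), Add(2, S)) = Mul(Add(2, S), Add(137, j)))
Add(-6787, Function('d')(Add(100, Mul(-1, 32)), Pow(Add(220, 102), -1))) = Add(-6787, Add(274, Mul(2, Add(100, Mul(-1, 32))), Mul(137, Pow(Add(220, 102), -1)), Mul(Pow(Add(220, 102), -1), Add(100, Mul(-1, 32))))) = Add(-6787, Add(274, Mul(2, Add(100, -32)), Mul(137, Pow(322, -1)), Mul(Pow(322, -1), Add(100, -32)))) = Add(-6787, Add(274, Mul(2, 68), Mul(137, Rational(1, 322)), Mul(Rational(1, 322), 68))) = Add(-6787, Add(274, 136, Rational(137, 322), Rational(34, 161))) = Add(-6787, Rational(132225, 322)) = Rational(-2053189, 322)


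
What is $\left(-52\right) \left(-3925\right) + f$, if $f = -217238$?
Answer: $-13138$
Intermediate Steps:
$\left(-52\right) \left(-3925\right) + f = \left(-52\right) \left(-3925\right) - 217238 = 204100 - 217238 = -13138$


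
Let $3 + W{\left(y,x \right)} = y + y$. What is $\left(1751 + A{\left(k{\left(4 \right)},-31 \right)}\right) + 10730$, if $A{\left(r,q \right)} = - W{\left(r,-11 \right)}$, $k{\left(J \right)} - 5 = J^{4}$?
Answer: $11962$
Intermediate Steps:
$k{\left(J \right)} = 5 + J^{4}$
$W{\left(y,x \right)} = -3 + 2 y$ ($W{\left(y,x \right)} = -3 + \left(y + y\right) = -3 + 2 y$)
$A{\left(r,q \right)} = 3 - 2 r$ ($A{\left(r,q \right)} = - (-3 + 2 r) = 3 - 2 r$)
$\left(1751 + A{\left(k{\left(4 \right)},-31 \right)}\right) + 10730 = \left(1751 + \left(3 - 2 \left(5 + 4^{4}\right)\right)\right) + 10730 = \left(1751 + \left(3 - 2 \left(5 + 256\right)\right)\right) + 10730 = \left(1751 + \left(3 - 522\right)\right) + 10730 = \left(1751 - 519\right) + 10730 = 1232 + 10730 = 11962$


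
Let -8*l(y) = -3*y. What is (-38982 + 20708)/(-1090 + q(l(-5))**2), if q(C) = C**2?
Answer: 74850304/4414015 ≈ 16.957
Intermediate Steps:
l(y) = 3*y/8 (l(y) = -(-3)*y/8 = 3*y/8)
(-38982 + 20708)/(-1090 + q(l(-5))**2) = (-38982 + 20708)/(-1090 + (((3/8)*(-5))**2)**2) = -18274/(-1090 + ((-15/8)**2)**2) = -18274/(-1090 + (225/64)**2) = -18274/(-1090 + 50625/4096) = -18274/(-4414015/4096) = -18274*(-4096/4414015) = 74850304/4414015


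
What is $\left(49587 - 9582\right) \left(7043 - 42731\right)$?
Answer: $-1427698440$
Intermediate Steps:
$\left(49587 - 9582\right) \left(7043 - 42731\right) = 40005 \left(-35688\right) = -1427698440$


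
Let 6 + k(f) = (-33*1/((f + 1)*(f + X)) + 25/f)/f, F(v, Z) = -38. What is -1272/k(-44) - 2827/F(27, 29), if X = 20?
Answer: 3621811897/12624930 ≈ 286.88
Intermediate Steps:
k(f) = -6 + (25/f - 33/((1 + f)*(20 + f)))/f (k(f) = -6 + (-33*1/((f + 1)*(f + 20)) + 25/f)/f = -6 + (-33*1/((1 + f)*(20 + f)) + 25/f)/f = -6 + (-33/((1 + f)*(20 + f)) + 25/f)/f = -6 + (25/f - 33/((1 + f)*(20 + f)))/f)
-1272/k(-44) - 2827/F(27, 29) = -1272*1936*(20 + (-44)**2 + 21*(-44))/(500 - 126*(-44)**3 - 95*(-44)**2 - 6*(-44)**4 + 492*(-44)) - 2827/(-38) = -1272*1936*(20 + 1936 - 924)/(500 - 126*(-85184) - 95*1936 - 6*3748096 - 21648) - 2827*(-1/38) = -1272*1997952/(500 + 10733184 - 183920 - 22488576 - 21648) + 2827/38 = -1272/((1/1936)*(1/1032)*(-11960460)) + 2827/38 = -1272/(-996705/166496) + 2827/38 = -1272*(-166496/996705) + 2827/38 = 70594304/332235 + 2827/38 = 3621811897/12624930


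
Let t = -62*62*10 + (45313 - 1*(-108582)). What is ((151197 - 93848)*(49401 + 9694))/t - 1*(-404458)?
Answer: 10017147509/23091 ≈ 4.3381e+5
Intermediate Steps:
t = 115455 (t = -3844*10 + (45313 + 108582) = -38440 + 153895 = 115455)
((151197 - 93848)*(49401 + 9694))/t - 1*(-404458) = ((151197 - 93848)*(49401 + 9694))/115455 - 1*(-404458) = (57349*59095)*(1/115455) + 404458 = 3389039155*(1/115455) + 404458 = 677807831/23091 + 404458 = 10017147509/23091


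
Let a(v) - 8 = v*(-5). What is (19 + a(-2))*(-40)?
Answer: -1480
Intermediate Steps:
a(v) = 8 - 5*v (a(v) = 8 + v*(-5) = 8 - 5*v)
(19 + a(-2))*(-40) = (19 + (8 - 5*(-2)))*(-40) = (19 + (8 + 10))*(-40) = (19 + 18)*(-40) = 37*(-40) = -1480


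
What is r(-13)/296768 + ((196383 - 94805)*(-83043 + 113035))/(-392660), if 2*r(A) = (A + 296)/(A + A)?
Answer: -11753453899950679/1514875997440 ≈ -7758.7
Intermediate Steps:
r(A) = (296 + A)/(4*A) (r(A) = ((A + 296)/(A + A))/2 = ((296 + A)/((2*A)))/2 = ((296 + A)*(1/(2*A)))/2 = ((296 + A)/(2*A))/2 = (296 + A)/(4*A))
r(-13)/296768 + ((196383 - 94805)*(-83043 + 113035))/(-392660) = ((1/4)*(296 - 13)/(-13))/296768 + ((196383 - 94805)*(-83043 + 113035))/(-392660) = ((1/4)*(-1/13)*283)*(1/296768) + (101578*29992)*(-1/392660) = -283/52*1/296768 + 3046527376*(-1/392660) = -283/15431936 - 761631844/98165 = -11753453899950679/1514875997440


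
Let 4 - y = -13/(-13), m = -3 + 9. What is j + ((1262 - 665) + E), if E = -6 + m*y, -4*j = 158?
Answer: 1139/2 ≈ 569.50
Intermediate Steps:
j = -79/2 (j = -1/4*158 = -79/2 ≈ -39.500)
m = 6
y = 3 (y = 4 - (-13)/(-13) = 4 - (-13)*(-1)/13 = 4 - 1*1 = 4 - 1 = 3)
E = 12 (E = -6 + 6*3 = -6 + 18 = 12)
j + ((1262 - 665) + E) = -79/2 + ((1262 - 665) + 12) = -79/2 + (597 + 12) = -79/2 + 609 = 1139/2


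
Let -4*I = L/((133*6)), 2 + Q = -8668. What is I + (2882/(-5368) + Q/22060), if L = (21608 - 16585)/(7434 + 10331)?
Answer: -3548240579999/3815341724040 ≈ -0.92999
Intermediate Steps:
Q = -8670 (Q = -2 - 8668 = -8670)
L = 5023/17765 ≈ 0.28275
I = -5023/56705880 (I = -5023/(71060*(133*6)) = -5023/(71060*798) = -1/4*5023/14176470 = -5023/56705880 ≈ -8.8580e-5)
I + (2882/(-5368) + Q/22060) = -5023/56705880 + (2882/(-5368) - 8670/22060) = -5023/56705880 + (2882*(-1/5368) - 8670*1/22060) = -5023/56705880 + (-131/244 - 867/2206) = -5023/56705880 - 250267/269132 = -3548240579999/3815341724040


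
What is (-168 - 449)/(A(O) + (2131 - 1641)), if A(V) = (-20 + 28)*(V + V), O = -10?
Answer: -617/330 ≈ -1.8697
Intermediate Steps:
A(V) = 16*V (A(V) = 8*(2*V) = 16*V)
(-168 - 449)/(A(O) + (2131 - 1641)) = (-168 - 449)/(16*(-10) + (2131 - 1641)) = -617/(-160 + 490) = -617/330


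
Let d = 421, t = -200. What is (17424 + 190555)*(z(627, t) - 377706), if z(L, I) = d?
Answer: -78467357015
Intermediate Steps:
z(L, I) = 421
(17424 + 190555)*(z(627, t) - 377706) = (17424 + 190555)*(421 - 377706) = 207979*(-377285) = -78467357015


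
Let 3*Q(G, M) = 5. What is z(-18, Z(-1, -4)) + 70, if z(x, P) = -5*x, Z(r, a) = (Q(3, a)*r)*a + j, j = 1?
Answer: 160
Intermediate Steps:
Q(G, M) = 5/3 (Q(G, M) = (⅓)*5 = 5/3)
Z(r, a) = 1 + 5*a*r/3 (Z(r, a) = (5*r/3)*a + 1 = 5*a*r/3 + 1 = 1 + 5*a*r/3)
z(-18, Z(-1, -4)) + 70 = -5*(-18) + 70 = 90 + 70 = 160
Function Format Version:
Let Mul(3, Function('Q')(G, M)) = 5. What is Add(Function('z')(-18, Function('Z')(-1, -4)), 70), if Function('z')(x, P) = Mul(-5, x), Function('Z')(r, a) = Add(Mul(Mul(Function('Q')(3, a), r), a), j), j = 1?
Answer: 160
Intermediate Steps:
Function('Q')(G, M) = Rational(5, 3) (Function('Q')(G, M) = Mul(Rational(1, 3), 5) = Rational(5, 3))
Function('Z')(r, a) = Add(1, Mul(Rational(5, 3), a, r)) (Function('Z')(r, a) = Add(Mul(Mul(Rational(5, 3), r), a), 1) = Add(Mul(Rational(5, 3), a, r), 1) = Add(1, Mul(Rational(5, 3), a, r)))
Add(Function('z')(-18, Function('Z')(-1, -4)), 70) = Add(Mul(-5, -18), 70) = Add(90, 70) = 160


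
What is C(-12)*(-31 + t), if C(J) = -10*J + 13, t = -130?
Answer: -21413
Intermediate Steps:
C(J) = 13 - 10*J
C(-12)*(-31 + t) = (13 - 10*(-12))*(-31 - 130) = (13 + 120)*(-161) = 133*(-161) = -21413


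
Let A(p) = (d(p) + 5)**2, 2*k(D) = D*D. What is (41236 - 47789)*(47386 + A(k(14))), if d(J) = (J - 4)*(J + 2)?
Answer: -579949746283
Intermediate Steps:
d(J) = (-4 + J)*(2 + J)
k(D) = D**2/2 (k(D) = (D*D)/2 = D**2/2)
A(p) = (-3 + p**2 - 2*p)**2 (A(p) = ((-8 + p**2 - 2*p) + 5)**2 = (-3 + p**2 - 2*p)**2)
(41236 - 47789)*(47386 + A(k(14))) = (41236 - 47789)*(47386 + (3 - ((1/2)*14**2)**2 + 2*((1/2)*14**2))**2) = -6553*(47386 + (3 - ((1/2)*196)**2 + 2*((1/2)*196))**2) = -6553*(47386 + (3 - 1*98**2 + 2*98)**2) = -6553*(47386 + (3 - 1*9604 + 196)**2) = -6553*(47386 + (3 - 9604 + 196)**2) = -6553*(47386 + (-9405)**2) = -6553*(47386 + 88454025) = -6553*88501411 = -579949746283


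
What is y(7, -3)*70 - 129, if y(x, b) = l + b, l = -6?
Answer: -759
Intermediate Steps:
y(x, b) = -6 + b
y(7, -3)*70 - 129 = (-6 - 3)*70 - 129 = -9*70 - 129 = -630 - 129 = -759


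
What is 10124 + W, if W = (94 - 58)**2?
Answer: 11420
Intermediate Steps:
W = 1296 (W = 36**2 = 1296)
10124 + W = 10124 + 1296 = 11420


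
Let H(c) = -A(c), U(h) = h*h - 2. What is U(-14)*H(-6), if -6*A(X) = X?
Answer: -194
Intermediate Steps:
U(h) = -2 + h² (U(h) = h² - 2 = -2 + h²)
A(X) = -X/6
H(c) = c/6 (H(c) = -(-1)*c/6 = c/6)
U(-14)*H(-6) = (-2 + (-14)²)*((⅙)*(-6)) = (-2 + 196)*(-1) = 194*(-1) = -194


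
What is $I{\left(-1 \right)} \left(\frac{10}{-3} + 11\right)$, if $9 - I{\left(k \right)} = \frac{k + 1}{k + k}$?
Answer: $69$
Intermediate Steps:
$I{\left(k \right)} = 9 - \frac{1 + k}{2 k}$ ($I{\left(k \right)} = 9 - \frac{k + 1}{k + k} = 9 - \frac{1 + k}{2 k}$)
$I{\left(-1 \right)} \left(\frac{10}{-3} + 11\right) = \frac{-1 + 17 \left(-1\right)}{2 \left(-1\right)} \left(\frac{10}{-3} + 11\right) = \frac{1}{2} \left(-1\right) \left(-1 - 17\right) \left(10 \left(- \frac{1}{3}\right) + 11\right) = \frac{1}{2} \left(-1\right) \left(-18\right) \left(- \frac{10}{3} + 11\right) = 9 \cdot \frac{23}{3} = 69$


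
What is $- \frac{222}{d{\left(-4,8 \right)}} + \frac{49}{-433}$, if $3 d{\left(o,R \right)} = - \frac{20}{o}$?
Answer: $- \frac{288623}{2165} \approx -133.31$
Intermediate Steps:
$d{\left(o,R \right)} = - \frac{20}{3 o}$ ($d{\left(o,R \right)} = \frac{\left(-20\right) \frac{1}{o}}{3} = - \frac{20}{3 o}$)
$- \frac{222}{d{\left(-4,8 \right)}} + \frac{49}{-433} = - \frac{222}{\left(- \frac{20}{3}\right) \frac{1}{-4}} + \frac{49}{-433} = - \frac{222}{\left(- \frac{20}{3}\right) \left(- \frac{1}{4}\right)} + 49 \left(- \frac{1}{433}\right) = - \frac{222}{\frac{5}{3}} - \frac{49}{433} = \left(-222\right) \frac{3}{5} - \frac{49}{433} = - \frac{666}{5} - \frac{49}{433} = - \frac{288623}{2165}$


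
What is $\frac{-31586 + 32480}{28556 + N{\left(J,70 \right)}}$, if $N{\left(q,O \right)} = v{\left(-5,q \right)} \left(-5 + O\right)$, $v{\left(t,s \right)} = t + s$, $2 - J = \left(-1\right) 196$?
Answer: $\frac{894}{41101} \approx 0.021751$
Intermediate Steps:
$J = 198$ ($J = 2 - \left(-1\right) 196 = 2 - -196 = 2 + 196 = 198$)
$v{\left(t,s \right)} = s + t$
$N{\left(q,O \right)} = \left(-5 + O\right) \left(-5 + q\right)$ ($N{\left(q,O \right)} = \left(q - 5\right) \left(-5 + O\right) = \left(-5 + q\right) \left(-5 + O\right) = \left(-5 + O\right) \left(-5 + q\right)$)
$\frac{-31586 + 32480}{28556 + N{\left(J,70 \right)}} = \frac{-31586 + 32480}{28556 + \left(-5 + 70\right) \left(-5 + 198\right)} = \frac{894}{28556 + 65 \cdot 193} = \frac{894}{28556 + 12545} = \frac{894}{41101}$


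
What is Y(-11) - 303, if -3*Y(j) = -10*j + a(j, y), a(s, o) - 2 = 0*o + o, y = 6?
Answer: -1027/3 ≈ -342.33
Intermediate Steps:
a(s, o) = 2 + o (a(s, o) = 2 + (0*o + o) = 2 + (0 + o) = 2 + o)
Y(j) = -8/3 + 10*j/3 (Y(j) = -(-10*j + (2 + 6))/3 = -(-10*j + 8)/3 = -(8 - 10*j)/3 = -8/3 + 10*j/3)
Y(-11) - 303 = (-8/3 + (10/3)*(-11)) - 303 = (-8/3 - 110/3) - 303 = -118/3 - 303 = -1027/3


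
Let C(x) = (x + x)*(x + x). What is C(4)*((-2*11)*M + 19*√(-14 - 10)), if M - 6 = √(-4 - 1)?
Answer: -8448 - 1408*I*√5 + 2432*I*√6 ≈ -8448.0 + 2808.8*I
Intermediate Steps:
C(x) = 4*x² (C(x) = (2*x)*(2*x) = 4*x²)
M = 6 + I*√5 (M = 6 + √(-4 - 1) = 6 + √(-5) = 6 + I*√5 ≈ 6.0 + 2.2361*I)
C(4)*((-2*11)*M + 19*√(-14 - 10)) = (4*4²)*((-2*11)*(6 + I*√5) + 19*√(-14 - 10)) = (4*16)*(-22*(6 + I*√5) + 19*√(-24)) = 64*((-132 - 22*I*√5) + 19*(2*I*√6)) = 64*((-132 - 22*I*√5) + 38*I*√6) = 64*(-132 - 22*I*√5 + 38*I*√6) = -8448 - 1408*I*√5 + 2432*I*√6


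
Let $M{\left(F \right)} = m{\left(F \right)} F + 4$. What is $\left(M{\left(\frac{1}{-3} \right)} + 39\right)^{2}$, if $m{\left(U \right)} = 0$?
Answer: $1849$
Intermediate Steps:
$M{\left(F \right)} = 4$ ($M{\left(F \right)} = 0 F + 4 = 0 + 4 = 4$)
$\left(M{\left(\frac{1}{-3} \right)} + 39\right)^{2} = \left(4 + 39\right)^{2} = 43^{2} = 1849$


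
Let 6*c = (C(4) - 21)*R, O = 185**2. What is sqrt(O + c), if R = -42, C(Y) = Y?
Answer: 18*sqrt(106) ≈ 185.32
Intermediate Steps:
O = 34225
c = 119 (c = ((4 - 21)*(-42))/6 = (-17*(-42))/6 = (1/6)*714 = 119)
sqrt(O + c) = sqrt(34225 + 119) = sqrt(34344) = 18*sqrt(106)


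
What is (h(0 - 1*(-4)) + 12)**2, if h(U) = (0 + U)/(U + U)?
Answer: 625/4 ≈ 156.25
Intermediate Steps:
h(U) = 1/2 (h(U) = U/((2*U)) = U*(1/(2*U)) = 1/2)
(h(0 - 1*(-4)) + 12)**2 = (1/2 + 12)**2 = (25/2)**2 = 625/4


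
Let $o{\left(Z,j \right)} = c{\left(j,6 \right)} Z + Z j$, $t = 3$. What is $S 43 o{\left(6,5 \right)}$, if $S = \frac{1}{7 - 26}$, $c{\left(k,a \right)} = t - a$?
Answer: $- \frac{516}{19} \approx -27.158$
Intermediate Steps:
$c{\left(k,a \right)} = 3 - a$
$o{\left(Z,j \right)} = - 3 Z + Z j$ ($o{\left(Z,j \right)} = \left(3 - 6\right) Z + Z j = - 3 Z + Z j$)
$S = - \frac{1}{19}$ ($S = \frac{1}{-19} = - \frac{1}{19} \approx -0.052632$)
$S 43 o{\left(6,5 \right)} = \left(- \frac{1}{19}\right) 43 \cdot 6 \left(-3 + 5\right) = - \frac{43 \cdot 6 \cdot 2}{19} = \left(- \frac{43}{19}\right) 12 = - \frac{516}{19}$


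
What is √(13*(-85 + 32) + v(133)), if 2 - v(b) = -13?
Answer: I*√674 ≈ 25.962*I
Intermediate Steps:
v(b) = 15 (v(b) = 2 - 1*(-13) = 2 + 13 = 15)
√(13*(-85 + 32) + v(133)) = √(13*(-85 + 32) + 15) = √(13*(-53) + 15) = √(-689 + 15) = √(-674) = I*√674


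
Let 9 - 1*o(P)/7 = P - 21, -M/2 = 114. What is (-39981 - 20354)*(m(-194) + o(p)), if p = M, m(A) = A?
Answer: -97260020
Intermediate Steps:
M = -228 (M = -2*114 = -228)
p = -228
o(P) = 210 - 7*P (o(P) = 63 - 7*(P - 21) = 63 - 7*(-21 + P) = 63 + (147 - 7*P) = 210 - 7*P)
(-39981 - 20354)*(m(-194) + o(p)) = (-39981 - 20354)*(-194 + (210 - 7*(-228))) = -60335*(-194 + (210 + 1596)) = -60335*(-194 + 1806) = -60335*1612 = -97260020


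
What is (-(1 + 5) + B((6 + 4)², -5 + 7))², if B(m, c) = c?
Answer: 16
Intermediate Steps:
(-(1 + 5) + B((6 + 4)², -5 + 7))² = (-(1 + 5) + (-5 + 7))² = (-1*6 + 2)² = (-6 + 2)² = (-4)² = 16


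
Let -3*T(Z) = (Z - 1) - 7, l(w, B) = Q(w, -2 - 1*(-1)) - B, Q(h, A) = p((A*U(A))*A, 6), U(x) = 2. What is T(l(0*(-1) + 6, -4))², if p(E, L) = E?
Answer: 4/9 ≈ 0.44444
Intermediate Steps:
Q(h, A) = 2*A² (Q(h, A) = (A*2)*A = (2*A)*A = 2*A²)
l(w, B) = 2 - B (l(w, B) = 2*(-2 - 1*(-1))² - B = 2*(-2 + 1)² - B = 2*(-1)² - B = 2*1 - B = 2 - B)
T(Z) = 8/3 - Z/3 (T(Z) = -((Z - 1) - 7)/3 = -((-1 + Z) - 7)/3 = -(-8 + Z)/3 = 8/3 - Z/3)
T(l(0*(-1) + 6, -4))² = (8/3 - (2 - 1*(-4))/3)² = (8/3 - (2 + 4)/3)² = (8/3 - ⅓*6)² = (8/3 - 2)² = (⅔)² = 4/9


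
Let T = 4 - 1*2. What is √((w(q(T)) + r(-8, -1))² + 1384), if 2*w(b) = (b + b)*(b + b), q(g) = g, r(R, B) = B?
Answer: √1433 ≈ 37.855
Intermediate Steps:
T = 2 (T = 4 - 2 = 2)
w(b) = 2*b² (w(b) = ((b + b)*(b + b))/2 = ((2*b)*(2*b))/2 = (4*b²)/2 = 2*b²)
√((w(q(T)) + r(-8, -1))² + 1384) = √((2*2² - 1)² + 1384) = √((2*4 - 1)² + 1384) = √((8 - 1)² + 1384) = √(7² + 1384) = √(49 + 1384) = √1433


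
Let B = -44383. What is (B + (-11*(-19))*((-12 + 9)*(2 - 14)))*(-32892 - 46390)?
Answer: 2922255238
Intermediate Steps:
(B + (-11*(-19))*((-12 + 9)*(2 - 14)))*(-32892 - 46390) = (-44383 + (-11*(-19))*((-12 + 9)*(2 - 14)))*(-32892 - 46390) = (-44383 + 209*(-3*(-12)))*(-79282) = (-44383 + 209*36)*(-79282) = (-44383 + 7524)*(-79282) = -36859*(-79282) = 2922255238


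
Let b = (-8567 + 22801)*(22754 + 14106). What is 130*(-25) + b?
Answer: 524661990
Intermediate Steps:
b = 524665240 (b = 14234*36860 = 524665240)
130*(-25) + b = 130*(-25) + 524665240 = -3250 + 524665240 = 524661990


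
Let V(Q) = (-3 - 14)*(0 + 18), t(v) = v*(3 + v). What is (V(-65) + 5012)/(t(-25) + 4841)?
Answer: 4706/5391 ≈ 0.87294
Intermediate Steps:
V(Q) = -306 (V(Q) = -17*18 = -306)
(V(-65) + 5012)/(t(-25) + 4841) = (-306 + 5012)/(-25*(3 - 25) + 4841) = 4706/(-25*(-22) + 4841) = 4706/(550 + 4841) = 4706/5391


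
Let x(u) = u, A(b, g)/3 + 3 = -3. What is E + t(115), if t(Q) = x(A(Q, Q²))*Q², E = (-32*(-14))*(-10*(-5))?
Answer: -215650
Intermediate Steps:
A(b, g) = -18 (A(b, g) = -9 + 3*(-3) = -9 - 9 = -18)
E = 22400 (E = 448*50 = 22400)
t(Q) = -18*Q²
E + t(115) = 22400 - 18*115² = 22400 - 18*13225 = 22400 - 238050 = -215650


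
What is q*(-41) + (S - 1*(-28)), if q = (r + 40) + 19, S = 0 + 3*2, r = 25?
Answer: -3410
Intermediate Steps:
S = 6 (S = 0 + 6 = 6)
q = 84 (q = (25 + 40) + 19 = 65 + 19 = 84)
q*(-41) + (S - 1*(-28)) = 84*(-41) + (6 - 1*(-28)) = -3444 + (6 + 28) = -3444 + 34 = -3410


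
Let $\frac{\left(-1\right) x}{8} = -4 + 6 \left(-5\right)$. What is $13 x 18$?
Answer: $63648$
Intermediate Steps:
$x = 272$ ($x = - 8 \left(-4 + 6 \left(-5\right)\right) = - 8 \left(-4 - 30\right) = \left(-8\right) \left(-34\right) = 272$)
$13 x 18 = 13 \cdot 272 \cdot 18 = 3536 \cdot 18 = 63648$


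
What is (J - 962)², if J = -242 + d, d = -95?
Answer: 1687401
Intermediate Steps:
J = -337 (J = -242 - 95 = -337)
(J - 962)² = (-337 - 962)² = (-1299)² = 1687401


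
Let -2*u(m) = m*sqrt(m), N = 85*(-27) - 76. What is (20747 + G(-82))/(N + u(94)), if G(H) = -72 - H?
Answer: -16404949/1804665 + 325193*sqrt(94)/1804665 ≈ -7.3432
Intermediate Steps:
N = -2371 (N = -2295 - 76 = -2371)
u(m) = -m**(3/2)/2 (u(m) = -m*sqrt(m)/2 = -m**(3/2)/2)
(20747 + G(-82))/(N + u(94)) = (20747 + (-72 - 1*(-82)))/(-2371 - 47*sqrt(94)) = (20747 + (-72 + 82))/(-2371 - 47*sqrt(94)) = (20747 + 10)/(-2371 - 47*sqrt(94)) = 20757/(-2371 - 47*sqrt(94))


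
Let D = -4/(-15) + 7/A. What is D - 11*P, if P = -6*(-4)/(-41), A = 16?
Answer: 70289/9840 ≈ 7.1432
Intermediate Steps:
D = 169/240 (D = -4/(-15) + 7/16 = -4*(-1/15) + 7*(1/16) = 4/15 + 7/16 = 169/240 ≈ 0.70417)
P = -24/41 (P = 24*(-1/41) = -24/41 ≈ -0.58537)
D - 11*P = 169/240 - 11*(-24/41) = 169/240 + 264/41 = 70289/9840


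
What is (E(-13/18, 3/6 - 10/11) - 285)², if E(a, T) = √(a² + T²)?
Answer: (56430 - √27010)²/39204 ≈ 80753.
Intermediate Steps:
E(a, T) = √(T² + a²)
(E(-13/18, 3/6 - 10/11) - 285)² = (√((3/6 - 10/11)² + (-13/18)²) - 285)² = (√((3*(⅙) - 10*1/11)² + (-13*1/18)²) - 285)² = (√((½ - 10/11)² + (-13/18)²) - 285)² = (√((-9/22)² + 169/324) - 285)² = (√(81/484 + 169/324) - 285)² = (√(13505/19602) - 285)² = (√27010/198 - 285)² = (-285 + √27010/198)²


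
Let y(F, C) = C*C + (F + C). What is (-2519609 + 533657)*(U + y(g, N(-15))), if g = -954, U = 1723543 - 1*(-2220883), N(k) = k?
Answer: -7831963155264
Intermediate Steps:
U = 3944426 (U = 1723543 + 2220883 = 3944426)
y(F, C) = C + F + C² (y(F, C) = C² + (C + F) = C + F + C²)
(-2519609 + 533657)*(U + y(g, N(-15))) = (-2519609 + 533657)*(3944426 + (-15 - 954 + (-15)²)) = -1985952*(3944426 + (-15 - 954 + 225)) = -1985952*(3944426 - 744) = -1985952*3943682 = -7831963155264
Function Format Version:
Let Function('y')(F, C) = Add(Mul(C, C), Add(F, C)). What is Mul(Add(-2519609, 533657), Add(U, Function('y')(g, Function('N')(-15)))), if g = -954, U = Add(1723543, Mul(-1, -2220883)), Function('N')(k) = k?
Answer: -7831963155264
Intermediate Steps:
U = 3944426 (U = Add(1723543, 2220883) = 3944426)
Function('y')(F, C) = Add(C, F, Pow(C, 2)) (Function('y')(F, C) = Add(Pow(C, 2), Add(C, F)) = Add(C, F, Pow(C, 2)))
Mul(Add(-2519609, 533657), Add(U, Function('y')(g, Function('N')(-15)))) = Mul(Add(-2519609, 533657), Add(3944426, Add(-15, -954, Pow(-15, 2)))) = Mul(-1985952, Add(3944426, Add(-15, -954, 225))) = Mul(-1985952, Add(3944426, -744)) = Mul(-1985952, 3943682) = -7831963155264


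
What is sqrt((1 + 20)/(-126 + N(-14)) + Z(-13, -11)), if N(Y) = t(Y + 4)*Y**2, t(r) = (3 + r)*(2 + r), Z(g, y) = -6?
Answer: 3*I*sqrt(64046)/310 ≈ 2.4491*I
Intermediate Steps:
t(r) = (2 + r)*(3 + r)
N(Y) = Y**2*(26 + (4 + Y)**2 + 5*Y) (N(Y) = (6 + (Y + 4)**2 + 5*(Y + 4))*Y**2 = (6 + (4 + Y)**2 + 5*(4 + Y))*Y**2 = (6 + (4 + Y)**2 + (20 + 5*Y))*Y**2 = (26 + (4 + Y)**2 + 5*Y)*Y**2 = Y**2*(26 + (4 + Y)**2 + 5*Y))
sqrt((1 + 20)/(-126 + N(-14)) + Z(-13, -11)) = sqrt((1 + 20)/(-126 + (-14)**2*(42 + (-14)**2 + 13*(-14))) - 6) = sqrt(21/(-126 + 196*(42 + 196 - 182)) - 6) = sqrt(21/(-126 + 196*56) - 6) = sqrt(21/(-126 + 10976) - 6) = sqrt(21/10850 - 6) = sqrt(21*(1/10850) - 6) = sqrt(3/1550 - 6) = sqrt(-9297/1550) = 3*I*sqrt(64046)/310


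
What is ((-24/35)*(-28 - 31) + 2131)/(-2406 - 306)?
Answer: -76001/94920 ≈ -0.80068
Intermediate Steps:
((-24/35)*(-28 - 31) + 2131)/(-2406 - 306) = (-24*1/35*(-59) + 2131)/(-2712) = (-24/35*(-59) + 2131)*(-1/2712) = (1416/35 + 2131)*(-1/2712) = (76001/35)*(-1/2712) = -76001/94920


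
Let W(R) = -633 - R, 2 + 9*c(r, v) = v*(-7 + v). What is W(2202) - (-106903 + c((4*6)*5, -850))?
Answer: 69388/3 ≈ 23129.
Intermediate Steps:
c(r, v) = -2/9 + v*(-7 + v)/9 (c(r, v) = -2/9 + (v*(-7 + v))/9 = -2/9 + v*(-7 + v)/9)
W(2202) - (-106903 + c((4*6)*5, -850)) = (-633 - 1*2202) - (-106903 + (-2/9 - 7/9*(-850) + (⅑)*(-850)²)) = (-633 - 2202) - (-106903 + (-2/9 + 5950/9 + (⅑)*722500)) = -2835 - (-106903 + (-2/9 + 5950/9 + 722500/9)) = -2835 - (-106903 + 242816/3) = -2835 - 1*(-77893/3) = -2835 + 77893/3 = 69388/3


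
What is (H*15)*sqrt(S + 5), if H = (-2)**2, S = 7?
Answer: 120*sqrt(3) ≈ 207.85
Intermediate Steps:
H = 4
(H*15)*sqrt(S + 5) = (4*15)*sqrt(7 + 5) = 60*sqrt(12) = 60*(2*sqrt(3)) = 120*sqrt(3)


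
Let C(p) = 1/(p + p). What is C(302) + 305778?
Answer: 184689913/604 ≈ 3.0578e+5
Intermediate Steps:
C(p) = 1/(2*p)
C(302) + 305778 = (1/2)/302 + 305778 = (1/2)*(1/302) + 305778 = 1/604 + 305778 = 184689913/604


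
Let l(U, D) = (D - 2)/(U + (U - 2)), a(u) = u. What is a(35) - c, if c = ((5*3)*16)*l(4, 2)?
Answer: 35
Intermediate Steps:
l(U, D) = (-2 + D)/(-2 + 2*U) (l(U, D) = (-2 + D)/(U + (-2 + U)) = (-2 + D)/(-2 + 2*U))
c = 0 (c = ((5*3)*16)*((-2 + 2)/(2*(-1 + 4))) = (15*16)*((½)*0/3) = 240*((½)*(⅓)*0) = 240*0 = 0)
a(35) - c = 35 - 1*0 = 35 + 0 = 35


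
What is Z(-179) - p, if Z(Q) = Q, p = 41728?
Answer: -41907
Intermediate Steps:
Z(-179) - p = -179 - 1*41728 = -179 - 41728 = -41907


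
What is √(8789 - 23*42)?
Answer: √7823 ≈ 88.448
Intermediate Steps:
√(8789 - 23*42) = √(8789 - 1*966) = √(8789 - 966) = √7823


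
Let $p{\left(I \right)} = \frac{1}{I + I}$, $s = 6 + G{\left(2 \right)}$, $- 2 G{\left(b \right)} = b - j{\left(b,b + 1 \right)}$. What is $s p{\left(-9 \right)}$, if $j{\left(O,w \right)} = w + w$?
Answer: $- \frac{4}{9} \approx -0.44444$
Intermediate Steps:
$j{\left(O,w \right)} = 2 w$
$G{\left(b \right)} = 1 + \frac{b}{2}$ ($G{\left(b \right)} = - \frac{b - 2 \left(b + 1\right)}{2} = - \frac{b - 2 \left(1 + b\right)}{2} = - \frac{b - \left(2 + 2 b\right)}{2} = - \frac{-2 - b}{2} = 1 + \frac{b}{2}$)
$s = 8$ ($s = 6 + \left(1 + \frac{1}{2} \cdot 2\right) = 6 + \left(1 + 1\right) = 6 + 2 = 8$)
$p{\left(I \right)} = \frac{1}{2 I}$
$s p{\left(-9 \right)} = 8 \frac{1}{2 \left(-9\right)} = 8 \cdot \frac{1}{2} \left(- \frac{1}{9}\right) = 8 \left(- \frac{1}{18}\right) = - \frac{4}{9}$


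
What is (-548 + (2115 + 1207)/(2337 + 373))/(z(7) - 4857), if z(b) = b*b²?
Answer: 740879/6116470 ≈ 0.12113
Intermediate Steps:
z(b) = b³
(-548 + (2115 + 1207)/(2337 + 373))/(z(7) - 4857) = (-548 + (2115 + 1207)/(2337 + 373))/(7³ - 4857) = (-548 + 3322/2710)/(343 - 4857) = (-548 + 3322*(1/2710))/(-4514) = (-548 + 1661/1355)*(-1/4514) = -740879/1355*(-1/4514) = 740879/6116470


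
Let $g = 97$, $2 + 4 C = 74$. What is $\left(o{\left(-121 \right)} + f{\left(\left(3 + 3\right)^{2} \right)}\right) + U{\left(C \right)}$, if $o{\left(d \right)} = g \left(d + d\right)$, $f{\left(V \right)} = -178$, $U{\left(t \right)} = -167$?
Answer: $-23819$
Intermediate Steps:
$C = 18$ ($C = - \frac{1}{2} + \frac{1}{4} \cdot 74 = - \frac{1}{2} + \frac{37}{2} = 18$)
$o{\left(d \right)} = 194 d$ ($o{\left(d \right)} = 97 \left(d + d\right) = 97 \cdot 2 d = 194 d$)
$\left(o{\left(-121 \right)} + f{\left(\left(3 + 3\right)^{2} \right)}\right) + U{\left(C \right)} = \left(194 \left(-121\right) - 178\right) - 167 = \left(-23474 - 178\right) - 167 = -23652 - 167 = -23819$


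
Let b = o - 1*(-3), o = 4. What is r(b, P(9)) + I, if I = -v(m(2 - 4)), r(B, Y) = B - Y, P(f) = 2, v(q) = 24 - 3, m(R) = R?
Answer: -16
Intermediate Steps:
v(q) = 21
b = 7 (b = 4 - 1*(-3) = 4 + 3 = 7)
I = -21 (I = -1*21 = -21)
r(b, P(9)) + I = (7 - 1*2) - 21 = (7 - 2) - 21 = 5 - 21 = -16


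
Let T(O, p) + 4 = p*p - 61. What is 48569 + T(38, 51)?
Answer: 51105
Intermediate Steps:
T(O, p) = -65 + p² (T(O, p) = -4 + (p*p - 61) = -4 + (p² - 61) = -4 + (-61 + p²) = -65 + p²)
48569 + T(38, 51) = 48569 + (-65 + 51²) = 48569 + (-65 + 2601) = 48569 + 2536 = 51105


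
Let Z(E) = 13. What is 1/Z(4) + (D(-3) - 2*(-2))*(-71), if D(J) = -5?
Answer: 924/13 ≈ 71.077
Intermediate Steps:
1/Z(4) + (D(-3) - 2*(-2))*(-71) = 1/13 + (-5 - 2*(-2))*(-71) = 1/13 + (-5 + 4)*(-71) = 1/13 - 1*(-71) = 1/13 + 71 = 924/13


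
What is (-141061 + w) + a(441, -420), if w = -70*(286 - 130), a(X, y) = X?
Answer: -151540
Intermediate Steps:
w = -10920 (w = -70*156 = -10920)
(-141061 + w) + a(441, -420) = (-141061 - 10920) + 441 = -151981 + 441 = -151540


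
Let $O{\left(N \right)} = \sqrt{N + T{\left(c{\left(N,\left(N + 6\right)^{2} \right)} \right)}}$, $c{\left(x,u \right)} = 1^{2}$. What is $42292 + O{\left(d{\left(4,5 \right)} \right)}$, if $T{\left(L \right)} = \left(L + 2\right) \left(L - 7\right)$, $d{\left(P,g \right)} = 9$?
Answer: $42292 + 3 i \approx 42292.0 + 3.0 i$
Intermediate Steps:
$c{\left(x,u \right)} = 1$
$T{\left(L \right)} = \left(-7 + L\right) \left(2 + L\right)$ ($T{\left(L \right)} = \left(2 + L\right) \left(-7 + L\right) = \left(-7 + L\right) \left(2 + L\right)$)
$O{\left(N \right)} = \sqrt{-18 + N}$ ($O{\left(N \right)} = \sqrt{N - \left(19 - 1\right)} = \sqrt{N - 18} = \sqrt{-18 + N}$)
$42292 + O{\left(d{\left(4,5 \right)} \right)} = 42292 + \sqrt{-18 + 9} = 42292 + \sqrt{-9} = 42292 + 3 i$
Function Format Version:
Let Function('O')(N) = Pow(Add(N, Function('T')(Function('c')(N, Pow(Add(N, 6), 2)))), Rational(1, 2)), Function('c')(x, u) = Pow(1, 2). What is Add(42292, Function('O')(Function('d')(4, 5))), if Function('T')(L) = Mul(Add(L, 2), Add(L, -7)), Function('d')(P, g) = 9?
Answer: Add(42292, Mul(3, I)) ≈ Add(42292., Mul(3.0000, I))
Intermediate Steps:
Function('c')(x, u) = 1
Function('T')(L) = Mul(Add(-7, L), Add(2, L)) (Function('T')(L) = Mul(Add(2, L), Add(-7, L)) = Mul(Add(-7, L), Add(2, L)))
Function('O')(N) = Pow(Add(-18, N), Rational(1, 2)) (Function('O')(N) = Pow(Add(N, Add(-14, Pow(1, 2), Mul(-5, 1))), Rational(1, 2)) = Pow(Add(N, Add(-14, 1, -5)), Rational(1, 2)) = Pow(Add(N, -18), Rational(1, 2)) = Pow(Add(-18, N), Rational(1, 2)))
Add(42292, Function('O')(Function('d')(4, 5))) = Add(42292, Pow(Add(-18, 9), Rational(1, 2))) = Add(42292, Pow(-9, Rational(1, 2))) = Add(42292, Mul(3, I))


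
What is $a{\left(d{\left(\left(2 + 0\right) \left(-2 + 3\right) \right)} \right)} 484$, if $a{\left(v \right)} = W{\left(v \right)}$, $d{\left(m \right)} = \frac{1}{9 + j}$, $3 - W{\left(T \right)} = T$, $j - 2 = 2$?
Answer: $\frac{18392}{13} \approx 1414.8$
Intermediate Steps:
$j = 4$ ($j = 2 + 2 = 4$)
$W{\left(T \right)} = 3 - T$
$d{\left(m \right)} = \frac{1}{13}$ ($d{\left(m \right)} = \frac{1}{9 + 4} = \frac{1}{13}$)
$a{\left(v \right)} = 3 - v$
$a{\left(d{\left(\left(2 + 0\right) \left(-2 + 3\right) \right)} \right)} 484 = \left(3 - \frac{1}{13}\right) 484 = \frac{38}{13} \cdot 484 = \frac{18392}{13}$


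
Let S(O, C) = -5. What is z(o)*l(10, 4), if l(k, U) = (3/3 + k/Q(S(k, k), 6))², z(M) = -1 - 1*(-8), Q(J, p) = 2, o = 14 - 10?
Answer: 252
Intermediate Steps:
o = 4
z(M) = 7 (z(M) = -1 + 8 = 7)
l(k, U) = (1 + k/2)² (l(k, U) = (3/3 + k/2)² = (3*(⅓) + k*(½))² = (1 + k/2)²)
z(o)*l(10, 4) = 7*((2 + 10)²/4) = 7*((¼)*12²) = 7*((¼)*144) = 7*36 = 252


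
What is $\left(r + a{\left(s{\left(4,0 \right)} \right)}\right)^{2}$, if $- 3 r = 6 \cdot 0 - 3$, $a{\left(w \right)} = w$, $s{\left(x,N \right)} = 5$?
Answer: $36$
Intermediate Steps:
$r = 1$ ($r = - \frac{6 \cdot 0 - 3}{3} = - \frac{0 - 3}{3} = \left(- \frac{1}{3}\right) \left(-3\right) = 1$)
$\left(r + a{\left(s{\left(4,0 \right)} \right)}\right)^{2} = \left(1 + 5\right)^{2} = 6^{2} = 36$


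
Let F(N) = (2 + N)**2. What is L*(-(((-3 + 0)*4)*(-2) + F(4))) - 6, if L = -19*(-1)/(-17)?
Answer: 1038/17 ≈ 61.059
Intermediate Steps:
L = -19/17 (L = 19*(-1/17) = -19/17 ≈ -1.1176)
L*(-(((-3 + 0)*4)*(-2) + F(4))) - 6 = -(-19)*(((-3 + 0)*4)*(-2) + (2 + 4)**2)/17 - 6 = -(-19)*(-3*4*(-2) + 6**2)/17 - 6 = -(-19)*(-12*(-2) + 36)/17 - 6 = -(-19)*(24 + 36)/17 - 6 = -(-19)*60/17 - 6 = -19/17*(-60) - 6 = 1140/17 - 6 = 1038/17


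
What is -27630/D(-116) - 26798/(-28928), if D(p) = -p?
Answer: -99521509/419456 ≈ -237.26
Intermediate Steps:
-27630/D(-116) - 26798/(-28928) = -27630/((-1*(-116))) - 26798/(-28928) = -27630/116 - 26798*(-1/28928) = -27630*1/116 + 13399/14464 = -13815/58 + 13399/14464 = -99521509/419456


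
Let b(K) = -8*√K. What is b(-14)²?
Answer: -896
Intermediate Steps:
b(-14)² = (-8*I*√14)² = -896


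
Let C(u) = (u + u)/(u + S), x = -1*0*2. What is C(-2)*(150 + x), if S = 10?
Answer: -75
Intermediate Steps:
x = 0 (x = 0*2 = 0)
C(u) = 2*u/(10 + u) (C(u) = (u + u)/(u + 10) = (2*u)/(10 + u) = 2*u/(10 + u))
C(-2)*(150 + x) = (2*(-2)/(10 - 2))*(150 + 0) = (2*(-2)/8)*150 = (2*(-2)*(⅛))*150 = -½*150 = -75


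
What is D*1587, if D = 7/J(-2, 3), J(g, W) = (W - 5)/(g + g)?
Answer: 22218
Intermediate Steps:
J(g, W) = (-5 + W)/(2*g) (J(g, W) = (-5 + W)/((2*g)) = (-5 + W)*(1/(2*g)) = (-5 + W)/(2*g))
D = 14 (D = 7/(((½)*(-5 + 3)/(-2))) = 7/(((½)*(-½)*(-2))) = 7/(½) = 7*2 = 14)
D*1587 = 14*1587 = 22218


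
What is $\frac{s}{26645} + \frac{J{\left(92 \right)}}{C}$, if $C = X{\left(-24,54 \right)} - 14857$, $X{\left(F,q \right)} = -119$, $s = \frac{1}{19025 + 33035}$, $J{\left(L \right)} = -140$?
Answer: $\frac{12137464561}{1298361823200} \approx 0.0093483$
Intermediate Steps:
$s = \frac{1}{52060} \approx 1.9209 \cdot 10^{-5}$
$C = -14976$ ($C = -119 - 14857 = -14976$)
$\frac{s}{26645} + \frac{J{\left(92 \right)}}{C} = \frac{1}{52060 \cdot 26645} - \frac{140}{-14976} = \frac{1}{52060} \cdot \frac{1}{26645} - - \frac{35}{3744} = \frac{1}{1387138700} + \frac{35}{3744} = \frac{12137464561}{1298361823200}$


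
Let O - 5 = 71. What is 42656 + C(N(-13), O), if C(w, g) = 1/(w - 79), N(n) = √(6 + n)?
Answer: 266514609/6248 - I*√7/6248 ≈ 42656.0 - 0.00042346*I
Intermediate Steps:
O = 76 (O = 5 + 71 = 76)
C(w, g) = 1/(-79 + w)
42656 + C(N(-13), O) = 42656 + 1/(-79 + √(6 - 13)) = 42656 + 1/(-79 + √(-7)) = 42656 + 1/(-79 + I*√7)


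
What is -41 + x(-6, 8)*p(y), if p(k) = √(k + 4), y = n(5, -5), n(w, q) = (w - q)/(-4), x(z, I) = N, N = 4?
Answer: -41 + 2*√6 ≈ -36.101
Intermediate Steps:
x(z, I) = 4
n(w, q) = -w/4 + q/4 (n(w, q) = (w - q)*(-¼) = -w/4 + q/4)
y = -5/2 (y = -¼*5 + (¼)*(-5) = -5/4 - 5/4 = -5/2 ≈ -2.5000)
p(k) = √(4 + k)
-41 + x(-6, 8)*p(y) = -41 + 4*√(4 - 5/2) = -41 + 4*√(3/2) = -41 + 4*(√6/2) = -41 + 2*√6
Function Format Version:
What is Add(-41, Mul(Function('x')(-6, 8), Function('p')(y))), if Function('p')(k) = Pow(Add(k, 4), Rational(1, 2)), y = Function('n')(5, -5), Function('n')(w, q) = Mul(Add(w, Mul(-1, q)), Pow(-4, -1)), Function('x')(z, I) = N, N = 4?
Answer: Add(-41, Mul(2, Pow(6, Rational(1, 2)))) ≈ -36.101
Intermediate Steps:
Function('x')(z, I) = 4
Function('n')(w, q) = Add(Mul(Rational(-1, 4), w), Mul(Rational(1, 4), q)) (Function('n')(w, q) = Mul(Add(w, Mul(-1, q)), Rational(-1, 4)) = Add(Mul(Rational(-1, 4), w), Mul(Rational(1, 4), q)))
y = Rational(-5, 2) (y = Add(Mul(Rational(-1, 4), 5), Mul(Rational(1, 4), -5)) = Add(Rational(-5, 4), Rational(-5, 4)) = Rational(-5, 2) ≈ -2.5000)
Function('p')(k) = Pow(Add(4, k), Rational(1, 2))
Add(-41, Mul(Function('x')(-6, 8), Function('p')(y))) = Add(-41, Mul(4, Pow(Add(4, Rational(-5, 2)), Rational(1, 2)))) = Add(-41, Mul(4, Pow(Rational(3, 2), Rational(1, 2)))) = Add(-41, Mul(4, Mul(Rational(1, 2), Pow(6, Rational(1, 2))))) = Add(-41, Mul(2, Pow(6, Rational(1, 2))))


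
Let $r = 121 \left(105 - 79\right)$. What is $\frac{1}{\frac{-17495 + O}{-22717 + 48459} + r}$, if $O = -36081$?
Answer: $\frac{12871}{40465378} \approx 0.00031807$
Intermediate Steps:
$r = 3146$ ($r = 121 \cdot 26 = 3146$)
$\frac{1}{\frac{-17495 + O}{-22717 + 48459} + r} = \frac{1}{\frac{-17495 - 36081}{-22717 + 48459} + 3146} = \frac{1}{- \frac{53576}{25742} + 3146} = \frac{1}{\left(-53576\right) \frac{1}{25742} + 3146} = \frac{1}{- \frac{26788}{12871} + 3146} = \frac{1}{\frac{40465378}{12871}} = \frac{12871}{40465378}$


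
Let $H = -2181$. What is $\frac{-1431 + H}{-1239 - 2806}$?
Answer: $\frac{3612}{4045} \approx 0.89295$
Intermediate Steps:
$\frac{-1431 + H}{-1239 - 2806} = \frac{-1431 - 2181}{-1239 - 2806} = - \frac{3612}{-4045} = \left(-3612\right) \left(- \frac{1}{4045}\right) = \frac{3612}{4045}$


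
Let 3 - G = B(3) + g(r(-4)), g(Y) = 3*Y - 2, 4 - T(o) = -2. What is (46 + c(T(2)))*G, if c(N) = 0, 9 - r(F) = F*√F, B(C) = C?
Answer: -1150 - 1104*I ≈ -1150.0 - 1104.0*I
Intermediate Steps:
r(F) = 9 - F^(3/2) (r(F) = 9 - F*√F = 9 - F^(3/2))
T(o) = 6 (T(o) = 4 - 1*(-2) = 4 + 2 = 6)
g(Y) = -2 + 3*Y
G = -25 - 24*I (G = 3 - (3 + (-2 + 3*(9 - (-4)^(3/2)))) = 3 - (3 + (-2 + 3*(9 - (-8)*I))) = 3 - (3 + (-2 + 3*(9 + 8*I))) = 3 - (3 + (-2 + (27 + 24*I))) = 3 - (3 + (25 + 24*I)) = 3 - (28 + 24*I) = 3 + (-28 - 24*I) = -25 - 24*I ≈ -25.0 - 24.0*I)
(46 + c(T(2)))*G = (46 + 0)*(-25 - 24*I) = 46*(-25 - 24*I) = -1150 - 1104*I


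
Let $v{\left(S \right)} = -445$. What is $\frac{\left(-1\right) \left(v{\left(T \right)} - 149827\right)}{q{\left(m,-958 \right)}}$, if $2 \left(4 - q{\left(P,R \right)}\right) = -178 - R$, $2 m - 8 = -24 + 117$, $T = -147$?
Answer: $- \frac{75136}{193} \approx -389.31$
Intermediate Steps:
$m = \frac{101}{2}$ ($m = 4 + \frac{-24 + 117}{2} = 4 + \frac{1}{2} \cdot 93 = 4 + \frac{93}{2} = \frac{101}{2} \approx 50.5$)
$q{\left(P,R \right)} = 93 + \frac{R}{2}$ ($q{\left(P,R \right)} = 4 - \frac{-178 - R}{2} = 4 + \left(89 + \frac{R}{2}\right) = 93 + \frac{R}{2}$)
$\frac{\left(-1\right) \left(v{\left(T \right)} - 149827\right)}{q{\left(m,-958 \right)}} = \frac{\left(-1\right) \left(-445 - 149827\right)}{93 + \frac{1}{2} \left(-958\right)} = \frac{\left(-1\right) \left(-445 - 149827\right)}{93 - 479} = \frac{\left(-1\right) \left(-150272\right)}{-386} = 150272 \left(- \frac{1}{386}\right) = - \frac{75136}{193}$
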